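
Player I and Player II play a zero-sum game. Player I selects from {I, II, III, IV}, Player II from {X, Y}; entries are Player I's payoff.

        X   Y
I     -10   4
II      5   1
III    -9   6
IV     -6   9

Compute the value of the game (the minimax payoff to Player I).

Row minima: I → -10, II → 1, III → -9, IV → -6; maximin = 1.
Column maxima: X → 5, Y → 9; minimax = 5.
1 ≠ 5, so there is no saddle point; optimal play is mixed.
I is strictly dominated by III, so Player I never plays it.
III is strictly dominated by IV, so Player I never plays it.
On the remaining 2×2 (II, IV vs X, Y):
Let Player I play II with probability p. Expected payoff against X: 5p + (-6)(1−p) = 11p − 6; against Y: 1p + 9(1−p) = −8p + 9.
Setting these equal: 11p − 6 = −8p + 9 ⇒ 19p = 15 ⇒ p = 15/19, and the value is (11)·(15/19) − 6 = 51/19.
For Player II: with q = P(X), equating II's and IV's payoffs gives 4q + 1 = −15q + 9 ⇒ q = 8/19.

51/19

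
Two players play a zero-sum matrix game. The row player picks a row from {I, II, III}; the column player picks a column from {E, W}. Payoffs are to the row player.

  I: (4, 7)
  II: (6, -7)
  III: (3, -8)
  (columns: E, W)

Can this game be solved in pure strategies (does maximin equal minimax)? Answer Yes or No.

Row minima: I → 4, II → -7, III → -8; maximin = 4.
Column maxima: E → 6, W → 7; minimax = 6.
4 ≠ 6, so no pure-strategy equilibrium exists.

No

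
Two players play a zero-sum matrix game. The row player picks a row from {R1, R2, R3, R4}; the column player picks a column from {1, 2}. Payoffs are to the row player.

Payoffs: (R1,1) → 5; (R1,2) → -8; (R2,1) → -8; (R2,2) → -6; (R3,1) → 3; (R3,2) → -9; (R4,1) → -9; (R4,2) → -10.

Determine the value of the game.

-94/15

Row minima: R1 → -8, R2 → -8, R3 → -9, R4 → -10; maximin = -8.
Column maxima: 1 → 5, 2 → -6; minimax = -6.
-8 ≠ -6, so there is no saddle point; optimal play is mixed.
R3 is strictly dominated by R1, so the row player never plays it.
R4 is strictly dominated by R1, so the row player never plays it.
On the remaining 2×2 (R1, R2 vs 1, 2):
Let the row player play R1 with probability p. Expected payoff against 1: 5p + (-8)(1−p) = 13p − 8; against 2: (-8)p + (-6)(1−p) = −2p − 6.
Setting these equal: 13p − 8 = −2p − 6 ⇒ 15p = 2 ⇒ p = 2/15, and the value is (13)·(2/15) − 8 = -94/15.
For the column player: with q = P(1), equating R1's and R2's payoffs gives 13q − 8 = −2q − 6 ⇒ q = 2/15.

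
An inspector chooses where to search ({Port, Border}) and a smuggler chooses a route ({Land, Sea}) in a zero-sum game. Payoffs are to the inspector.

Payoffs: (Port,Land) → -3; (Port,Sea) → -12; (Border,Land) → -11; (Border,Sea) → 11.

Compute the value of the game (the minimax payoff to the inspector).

-165/31

Row minima: Port → -12, Border → -11; maximin = -11.
Column maxima: Land → -3, Sea → 11; minimax = -3.
-11 ≠ -3, so there is no saddle point; optimal play is mixed.
Let the inspector play Port with probability p. Expected payoff against Land: (-3)p + (-11)(1−p) = 8p − 11; against Sea: (-12)p + 11(1−p) = −23p + 11.
Setting these equal: 8p − 11 = −23p + 11 ⇒ 31p = 22 ⇒ p = 22/31, and the value is (8)·(22/31) − 11 = -165/31.
For the smuggler: with q = P(Land), equating Port's and Border's payoffs gives 9q − 12 = −22q + 11 ⇒ q = 23/31.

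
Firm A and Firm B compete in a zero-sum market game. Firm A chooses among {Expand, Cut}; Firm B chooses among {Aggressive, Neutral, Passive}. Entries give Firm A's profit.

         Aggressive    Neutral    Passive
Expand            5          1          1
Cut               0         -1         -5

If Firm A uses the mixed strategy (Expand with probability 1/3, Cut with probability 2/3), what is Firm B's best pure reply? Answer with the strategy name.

If Firm B plays Aggressive, Firm A's expected payoff is (1/3)·5 + (2/3)·0 = 5/3.
If Firm B plays Neutral, Firm A's expected payoff is (1/3)·1 + (2/3)·(-1) = -1/3.
If Firm B plays Passive, Firm A's expected payoff is (1/3)·1 + (2/3)·(-5) = -3.
Firm B minimizes Firm A's payoff; the smallest is -3, so the best response is Passive.

Passive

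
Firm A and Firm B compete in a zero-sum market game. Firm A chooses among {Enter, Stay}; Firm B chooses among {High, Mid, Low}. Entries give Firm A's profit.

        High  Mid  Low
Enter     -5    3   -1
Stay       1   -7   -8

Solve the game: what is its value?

-41/13

Row minima: Enter → -5, Stay → -8; maximin = -5.
Column maxima: High → 1, Mid → 3, Low → -1; minimax = -1.
-5 ≠ -1, so there is no saddle point; optimal play is mixed.
Mid is strictly dominated by Low (it gives Firm A strictly more in every row), so Firm B never plays it.
On the remaining 2×2 (Enter, Stay vs High, Low):
Let Firm A play Enter with probability p. Expected payoff against High: (-5)p + 1(1−p) = −6p + 1; against Low: (-1)p + (-8)(1−p) = 7p − 8.
Setting these equal: −6p + 1 = 7p − 8 ⇒ −13p = -9 ⇒ p = 9/13, and the value is (-6)·(9/13) + 1 = -41/13.
For Firm B: with q = P(High), equating Enter's and Stay's payoffs gives −4q − 1 = 9q − 8 ⇒ q = 7/13.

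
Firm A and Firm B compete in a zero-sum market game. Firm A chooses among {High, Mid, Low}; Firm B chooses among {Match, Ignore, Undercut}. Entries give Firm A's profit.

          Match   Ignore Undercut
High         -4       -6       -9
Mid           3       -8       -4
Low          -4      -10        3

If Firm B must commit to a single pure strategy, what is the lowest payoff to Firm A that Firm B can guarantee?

Column maxima: Match → 3, Ignore → -6, Undercut → 3.
The smallest of these is -6.

-6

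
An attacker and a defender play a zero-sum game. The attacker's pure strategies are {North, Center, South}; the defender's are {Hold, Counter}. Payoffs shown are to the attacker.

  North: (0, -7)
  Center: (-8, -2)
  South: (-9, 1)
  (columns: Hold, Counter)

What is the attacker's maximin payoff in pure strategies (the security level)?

Row minima: North → -7, Center → -8, South → -9.
The best of these is -7.

-7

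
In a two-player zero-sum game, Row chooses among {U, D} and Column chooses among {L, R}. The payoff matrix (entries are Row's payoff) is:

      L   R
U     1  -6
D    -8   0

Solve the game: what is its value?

-16/5

Row minima: U → -6, D → -8; maximin = -6.
Column maxima: L → 1, R → 0; minimax = 0.
-6 ≠ 0, so there is no saddle point; optimal play is mixed.
Let Row play U with probability p. Expected payoff against L: 1p + (-8)(1−p) = 9p − 8; against R: (-6)p + 0(1−p) = −6p.
Setting these equal: 9p − 8 = −6p ⇒ 15p = 8 ⇒ p = 8/15, and the value is (9)·(8/15) − 8 = -16/5.
For Column: with q = P(L), equating U's and D's payoffs gives 7q − 6 = −8q ⇒ q = 2/5.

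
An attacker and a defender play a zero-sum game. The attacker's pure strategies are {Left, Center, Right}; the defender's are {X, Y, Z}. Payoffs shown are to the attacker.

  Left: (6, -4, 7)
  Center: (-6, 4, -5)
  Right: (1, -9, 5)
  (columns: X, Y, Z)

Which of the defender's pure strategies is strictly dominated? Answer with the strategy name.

Z

X holds the attacker's payoff strictly below Z in every row: 6 < 7, -6 < -5, 1 < 5.
So Z is strictly dominated for the defender.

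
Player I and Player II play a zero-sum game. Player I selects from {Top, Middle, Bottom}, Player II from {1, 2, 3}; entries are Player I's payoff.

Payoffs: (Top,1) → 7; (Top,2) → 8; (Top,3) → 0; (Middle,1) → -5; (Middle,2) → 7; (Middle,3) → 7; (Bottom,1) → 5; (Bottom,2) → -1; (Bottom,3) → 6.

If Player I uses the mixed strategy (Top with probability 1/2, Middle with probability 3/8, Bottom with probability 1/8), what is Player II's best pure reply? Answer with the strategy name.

1

If Player II plays 1, Player I's expected payoff is (1/2)·7 + (3/8)·(-5) + (1/8)·5 = 9/4.
If Player II plays 2, Player I's expected payoff is (1/2)·8 + (3/8)·7 + (1/8)·(-1) = 13/2.
If Player II plays 3, Player I's expected payoff is (1/2)·0 + (3/8)·7 + (1/8)·6 = 27/8.
Player II minimizes Player I's payoff; the smallest is 9/4, so the best response is 1.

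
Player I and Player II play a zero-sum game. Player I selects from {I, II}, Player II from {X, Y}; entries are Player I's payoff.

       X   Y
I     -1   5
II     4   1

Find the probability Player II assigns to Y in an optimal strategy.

Row minima: I → -1, II → 1; maximin = 1.
Column maxima: X → 4, Y → 5; minimax = 4.
1 ≠ 4, so there is no saddle point; optimal play is mixed.
Let Player I play I with probability p. Expected payoff against X: (-1)p + 4(1−p) = −5p + 4; against Y: 5p + 1(1−p) = 4p + 1.
Setting these equal: −5p + 4 = 4p + 1 ⇒ −9p = -3 ⇒ p = 1/3, and the value is (-5)·(1/3) + 4 = 7/3.
For Player II: with q = P(X), equating I's and II's payoffs gives −6q + 5 = 3q + 1 ⇒ q = 4/9.

5/9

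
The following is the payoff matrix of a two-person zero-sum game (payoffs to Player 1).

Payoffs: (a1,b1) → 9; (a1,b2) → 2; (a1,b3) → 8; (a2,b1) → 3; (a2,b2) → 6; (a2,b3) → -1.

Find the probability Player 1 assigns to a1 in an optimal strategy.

7/13

Row minima: a1 → 2, a2 → -1; maximin = 2.
Column maxima: b1 → 9, b2 → 6, b3 → 8; minimax = 6.
2 ≠ 6, so there is no saddle point; optimal play is mixed.
b1 is strictly dominated by b3 (it gives Player 1 strictly more in every row), so Player 2 never plays it.
On the remaining 2×2 (a1, a2 vs b2, b3):
Let Player 1 play a1 with probability p. Expected payoff against b2: 2p + 6(1−p) = −4p + 6; against b3: 8p + (-1)(1−p) = 9p − 1.
Setting these equal: −4p + 6 = 9p − 1 ⇒ −13p = -7 ⇒ p = 7/13, and the value is (-4)·(7/13) + 6 = 50/13.
For Player 2: with q = P(b2), equating a1's and a2's payoffs gives −6q + 8 = 7q − 1 ⇒ q = 9/13.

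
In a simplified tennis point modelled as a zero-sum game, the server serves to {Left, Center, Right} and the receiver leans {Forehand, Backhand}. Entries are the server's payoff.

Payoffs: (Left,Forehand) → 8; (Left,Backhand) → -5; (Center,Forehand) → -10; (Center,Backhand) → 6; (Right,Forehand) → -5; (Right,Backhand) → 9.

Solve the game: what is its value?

Row minima: Left → -5, Center → -10, Right → -5; maximin = -5.
Column maxima: Forehand → 8, Backhand → 9; minimax = 8.
-5 ≠ 8, so there is no saddle point; optimal play is mixed.
Center is strictly dominated by Right, so the server never plays it.
On the remaining 2×2 (Left, Right vs Forehand, Backhand):
Let the server play Left with probability p. Expected payoff against Forehand: 8p + (-5)(1−p) = 13p − 5; against Backhand: (-5)p + 9(1−p) = −14p + 9.
Setting these equal: 13p − 5 = −14p + 9 ⇒ 27p = 14 ⇒ p = 14/27, and the value is (13)·(14/27) − 5 = 47/27.
For the receiver: with q = P(Forehand), equating Left's and Right's payoffs gives 13q − 5 = −14q + 9 ⇒ q = 14/27.

47/27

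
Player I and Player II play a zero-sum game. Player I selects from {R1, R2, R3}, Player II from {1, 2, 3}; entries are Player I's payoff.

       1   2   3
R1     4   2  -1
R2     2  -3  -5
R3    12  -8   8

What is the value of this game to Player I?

8/19

Row minima: R1 → -1, R2 → -5, R3 → -8; maximin = -1.
Column maxima: 1 → 12, 2 → 2, 3 → 8; minimax = 2.
-1 ≠ 2, so there is no saddle point; optimal play is mixed.
R2 is strictly dominated by R1, so Player I never plays it.
1 is strictly dominated by 2 (it gives Player I strictly more in every row), so Player II never plays it.
On the remaining 2×2 (R1, R3 vs 2, 3):
Let Player I play R1 with probability p. Expected payoff against 2: 2p + (-8)(1−p) = 10p − 8; against 3: (-1)p + 8(1−p) = −9p + 8.
Setting these equal: 10p − 8 = −9p + 8 ⇒ 19p = 16 ⇒ p = 16/19, and the value is (10)·(16/19) − 8 = 8/19.
For Player II: with q = P(2), equating R1's and R3's payoffs gives 3q − 1 = −16q + 8 ⇒ q = 9/19.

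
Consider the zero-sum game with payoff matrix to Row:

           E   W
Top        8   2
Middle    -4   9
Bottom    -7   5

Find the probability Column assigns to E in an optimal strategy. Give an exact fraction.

Row minima: Top → 2, Middle → -4, Bottom → -7; maximin = 2.
Column maxima: E → 8, W → 9; minimax = 8.
2 ≠ 8, so there is no saddle point; optimal play is mixed.
Bottom is strictly dominated by Middle, so Row never plays it.
On the remaining 2×2 (Top, Middle vs E, W):
Let Row play Top with probability p. Expected payoff against E: 8p + (-4)(1−p) = 12p − 4; against W: 2p + 9(1−p) = −7p + 9.
Setting these equal: 12p − 4 = −7p + 9 ⇒ 19p = 13 ⇒ p = 13/19, and the value is (12)·(13/19) − 4 = 80/19.
For Column: with q = P(E), equating Top's and Middle's payoffs gives 6q + 2 = −13q + 9 ⇒ q = 7/19.

7/19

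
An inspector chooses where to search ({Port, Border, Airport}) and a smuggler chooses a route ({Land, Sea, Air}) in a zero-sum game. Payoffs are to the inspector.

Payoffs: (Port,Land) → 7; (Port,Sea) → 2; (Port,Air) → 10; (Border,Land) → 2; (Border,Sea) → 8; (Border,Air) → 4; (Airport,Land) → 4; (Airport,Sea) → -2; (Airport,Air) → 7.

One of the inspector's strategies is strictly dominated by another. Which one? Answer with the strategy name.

Port gives a strictly higher payoff than Airport against every column: 7 > 4, 2 > -2, 10 > 7.
So Airport is strictly dominated and the inspector never plays it.

Airport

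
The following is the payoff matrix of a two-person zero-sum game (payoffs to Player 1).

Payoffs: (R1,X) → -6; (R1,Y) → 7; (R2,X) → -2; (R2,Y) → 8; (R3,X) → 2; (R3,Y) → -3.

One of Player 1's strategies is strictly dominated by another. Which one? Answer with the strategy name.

R1

R2 gives a strictly higher payoff than R1 against every column: -2 > -6, 8 > 7.
So R1 is strictly dominated and Player 1 never plays it.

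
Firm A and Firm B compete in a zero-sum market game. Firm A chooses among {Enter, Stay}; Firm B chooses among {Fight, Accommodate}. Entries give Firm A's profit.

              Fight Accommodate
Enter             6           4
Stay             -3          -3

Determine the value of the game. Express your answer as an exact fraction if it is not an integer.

Row minima: Enter → 4, Stay → -3; maximin = 4.
Column maxima: Fight → 6, Accommodate → 4; minimax = 4.
Since maximin = minimax = 4, there is a saddle point and the value is 4.

4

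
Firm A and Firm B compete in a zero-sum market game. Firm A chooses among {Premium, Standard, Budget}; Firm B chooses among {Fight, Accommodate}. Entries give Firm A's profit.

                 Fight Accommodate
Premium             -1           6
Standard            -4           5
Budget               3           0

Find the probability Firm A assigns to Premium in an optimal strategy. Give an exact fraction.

3/10

Row minima: Premium → -1, Standard → -4, Budget → 0; maximin = 0.
Column maxima: Fight → 3, Accommodate → 6; minimax = 3.
0 ≠ 3, so there is no saddle point; optimal play is mixed.
Standard is strictly dominated by Premium, so Firm A never plays it.
On the remaining 2×2 (Premium, Budget vs Fight, Accommodate):
Let Firm A play Premium with probability p. Expected payoff against Fight: (-1)p + 3(1−p) = −4p + 3; against Accommodate: 6p + 0(1−p) = 6p.
Setting these equal: −4p + 3 = 6p ⇒ −10p = -3 ⇒ p = 3/10, and the value is (-4)·(3/10) + 3 = 9/5.
For Firm B: with q = P(Fight), equating Premium's and Budget's payoffs gives −7q + 6 = 3q ⇒ q = 3/5.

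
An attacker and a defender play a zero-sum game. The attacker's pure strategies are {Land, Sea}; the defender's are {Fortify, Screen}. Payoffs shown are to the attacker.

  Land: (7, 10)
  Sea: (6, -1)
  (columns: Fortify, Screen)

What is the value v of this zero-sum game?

Row minima: Land → 7, Sea → -1; maximin = 7.
Column maxima: Fortify → 7, Screen → 10; minimax = 7.
Since maximin = minimax = 7, there is a saddle point and the value is 7.

7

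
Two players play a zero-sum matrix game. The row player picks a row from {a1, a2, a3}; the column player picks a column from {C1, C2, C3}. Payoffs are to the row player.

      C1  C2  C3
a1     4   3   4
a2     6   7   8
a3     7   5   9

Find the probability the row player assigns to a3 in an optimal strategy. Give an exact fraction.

1/3

Row minima: a1 → 3, a2 → 6, a3 → 5; maximin = 6.
Column maxima: C1 → 7, C2 → 7, C3 → 9; minimax = 7.
6 ≠ 7, so there is no saddle point; optimal play is mixed.
a1 is strictly dominated by a2, so the row player never plays it.
With a1 eliminated, C3 is strictly dominated by C1 (it gives the row player strictly more in every remaining row), so the column player never plays it.
On the remaining 2×2 (a2, a3 vs C1, C2):
Let the row player play a2 with probability p. Expected payoff against C1: 6p + 7(1−p) = −p + 7; against C2: 7p + 5(1−p) = 2p + 5.
Setting these equal: −p + 7 = 2p + 5 ⇒ −3p = -2 ⇒ p = 2/3, and the value is (-1)·(2/3) + 7 = 19/3.
For the column player: with q = P(C1), equating a2's and a3's payoffs gives −q + 7 = 2q + 5 ⇒ q = 2/3.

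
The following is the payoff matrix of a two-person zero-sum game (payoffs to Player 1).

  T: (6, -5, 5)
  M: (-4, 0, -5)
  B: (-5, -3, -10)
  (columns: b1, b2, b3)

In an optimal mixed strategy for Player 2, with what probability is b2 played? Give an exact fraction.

2/3

Row minima: T → -5, M → -5, B → -10; maximin = -5.
Column maxima: b1 → 6, b2 → 0, b3 → 5; minimax = 0.
-5 ≠ 0, so there is no saddle point; optimal play is mixed.
B is strictly dominated by M, so Player 1 never plays it.
b1 is strictly dominated by b3 (it gives Player 1 strictly more in every row), so Player 2 never plays it.
On the remaining 2×2 (T, M vs b2, b3):
Let Player 1 play T with probability p. Expected payoff against b2: (-5)p + 0(1−p) = −5p; against b3: 5p + (-5)(1−p) = 10p − 5.
Setting these equal: −5p = 10p − 5 ⇒ −15p = -5 ⇒ p = 1/3, and the value is (-5)·(1/3) = -5/3.
For Player 2: with q = P(b2), equating T's and M's payoffs gives −10q + 5 = 5q − 5 ⇒ q = 2/3.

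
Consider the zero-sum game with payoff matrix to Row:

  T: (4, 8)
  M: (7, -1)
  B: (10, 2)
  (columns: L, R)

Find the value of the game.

6

Row minima: T → 4, M → -1, B → 2; maximin = 4.
Column maxima: L → 10, R → 8; minimax = 8.
4 ≠ 8, so there is no saddle point; optimal play is mixed.
M is strictly dominated by B, so Row never plays it.
On the remaining 2×2 (T, B vs L, R):
Let Row play T with probability p. Expected payoff against L: 4p + 10(1−p) = −6p + 10; against R: 8p + 2(1−p) = 6p + 2.
Setting these equal: −6p + 10 = 6p + 2 ⇒ −12p = -8 ⇒ p = 2/3, and the value is (-6)·(2/3) + 10 = 6.
For Column: with q = P(L), equating T's and B's payoffs gives −4q + 8 = 8q + 2 ⇒ q = 1/2.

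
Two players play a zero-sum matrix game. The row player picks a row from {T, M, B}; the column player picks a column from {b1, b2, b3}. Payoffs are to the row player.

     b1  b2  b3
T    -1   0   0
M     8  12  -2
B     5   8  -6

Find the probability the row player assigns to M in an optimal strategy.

Row minima: T → -1, M → -2, B → -6; maximin = -1.
Column maxima: b1 → 8, b2 → 12, b3 → 0; minimax = 0.
-1 ≠ 0, so there is no saddle point; optimal play is mixed.
B is strictly dominated by M, so the row player never plays it.
b2 is strictly dominated by b1 (it gives the row player strictly more in every row), so the column player never plays it.
On the remaining 2×2 (T, M vs b1, b3):
Let the row player play T with probability p. Expected payoff against b1: (-1)p + 8(1−p) = −9p + 8; against b3: 0p + (-2)(1−p) = 2p − 2.
Setting these equal: −9p + 8 = 2p − 2 ⇒ −11p = -10 ⇒ p = 10/11, and the value is (-9)·(10/11) + 8 = -2/11.
For the column player: with q = P(b1), equating T's and M's payoffs gives −q = 10q − 2 ⇒ q = 2/11.

1/11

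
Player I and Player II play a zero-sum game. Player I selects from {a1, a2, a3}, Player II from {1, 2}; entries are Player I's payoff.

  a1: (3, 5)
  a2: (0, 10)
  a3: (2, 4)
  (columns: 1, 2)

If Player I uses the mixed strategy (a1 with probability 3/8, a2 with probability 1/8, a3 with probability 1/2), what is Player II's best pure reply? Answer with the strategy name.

1

If Player II plays 1, Player I's expected payoff is (3/8)·3 + (1/8)·0 + (1/2)·2 = 17/8.
If Player II plays 2, Player I's expected payoff is (3/8)·5 + (1/8)·10 + (1/2)·4 = 41/8.
Player II minimizes Player I's payoff; the smallest is 17/8, so the best response is 1.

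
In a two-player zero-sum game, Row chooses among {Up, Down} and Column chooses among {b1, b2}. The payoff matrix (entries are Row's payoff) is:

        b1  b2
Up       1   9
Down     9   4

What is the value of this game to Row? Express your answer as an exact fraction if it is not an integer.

Row minima: Up → 1, Down → 4; maximin = 4.
Column maxima: b1 → 9, b2 → 9; minimax = 9.
4 ≠ 9, so there is no saddle point; optimal play is mixed.
Let Row play Up with probability p. Expected payoff against b1: 1p + 9(1−p) = −8p + 9; against b2: 9p + 4(1−p) = 5p + 4.
Setting these equal: −8p + 9 = 5p + 4 ⇒ −13p = -5 ⇒ p = 5/13, and the value is (-8)·(5/13) + 9 = 77/13.
For Column: with q = P(b1), equating Up's and Down's payoffs gives −8q + 9 = 5q + 4 ⇒ q = 5/13.

77/13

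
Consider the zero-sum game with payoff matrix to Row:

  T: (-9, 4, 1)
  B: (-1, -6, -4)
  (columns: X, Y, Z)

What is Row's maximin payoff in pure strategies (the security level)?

Row minima: T → -9, B → -6.
The best of these is -6.

-6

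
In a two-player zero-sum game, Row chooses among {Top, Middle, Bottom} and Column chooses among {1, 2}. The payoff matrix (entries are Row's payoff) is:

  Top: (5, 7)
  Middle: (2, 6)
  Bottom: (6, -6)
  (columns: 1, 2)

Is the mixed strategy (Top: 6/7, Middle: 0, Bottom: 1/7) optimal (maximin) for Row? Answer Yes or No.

Yes

Against 1 this mix gives (6/7)·5 + (1/7)·6 = 36/7.
Against 2 this mix gives (6/7)·7 + (1/7)·(-6) = 36/7.
All of Column's active replies (1, 2) yield 36/7, and no column does worse for Row. The mix makes Column indifferent and guarantees 36/7, so it is optimal.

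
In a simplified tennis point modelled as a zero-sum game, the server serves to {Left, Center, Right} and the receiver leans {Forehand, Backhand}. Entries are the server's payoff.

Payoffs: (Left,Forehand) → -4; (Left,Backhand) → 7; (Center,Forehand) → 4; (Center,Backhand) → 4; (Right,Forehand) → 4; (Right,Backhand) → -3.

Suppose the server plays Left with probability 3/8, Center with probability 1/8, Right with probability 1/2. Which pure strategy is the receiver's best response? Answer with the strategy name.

Forehand

If the receiver plays Forehand, the server's expected payoff is (3/8)·(-4) + (1/8)·4 + (1/2)·4 = 1.
If the receiver plays Backhand, the server's expected payoff is (3/8)·7 + (1/8)·4 + (1/2)·(-3) = 13/8.
The receiver minimizes the server's payoff; the smallest is 1, so the best response is Forehand.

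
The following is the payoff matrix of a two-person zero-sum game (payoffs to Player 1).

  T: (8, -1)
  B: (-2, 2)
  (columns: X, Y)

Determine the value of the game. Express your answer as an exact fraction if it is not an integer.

14/13

Row minima: T → -1, B → -2; maximin = -1.
Column maxima: X → 8, Y → 2; minimax = 2.
-1 ≠ 2, so there is no saddle point; optimal play is mixed.
Let Player 1 play T with probability p. Expected payoff against X: 8p + (-2)(1−p) = 10p − 2; against Y: (-1)p + 2(1−p) = −3p + 2.
Setting these equal: 10p − 2 = −3p + 2 ⇒ 13p = 4 ⇒ p = 4/13, and the value is (10)·(4/13) − 2 = 14/13.
For Player 2: with q = P(X), equating T's and B's payoffs gives 9q − 1 = −4q + 2 ⇒ q = 3/13.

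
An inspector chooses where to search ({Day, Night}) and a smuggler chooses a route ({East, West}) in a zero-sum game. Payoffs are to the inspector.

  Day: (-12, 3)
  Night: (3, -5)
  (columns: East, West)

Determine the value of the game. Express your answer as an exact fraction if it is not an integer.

Row minima: Day → -12, Night → -5; maximin = -5.
Column maxima: East → 3, West → 3; minimax = 3.
-5 ≠ 3, so there is no saddle point; optimal play is mixed.
Let the inspector play Day with probability p. Expected payoff against East: (-12)p + 3(1−p) = −15p + 3; against West: 3p + (-5)(1−p) = 8p − 5.
Setting these equal: −15p + 3 = 8p − 5 ⇒ −23p = -8 ⇒ p = 8/23, and the value is (-15)·(8/23) + 3 = -51/23.
For the smuggler: with q = P(East), equating Day's and Night's payoffs gives −15q + 3 = 8q − 5 ⇒ q = 8/23.

-51/23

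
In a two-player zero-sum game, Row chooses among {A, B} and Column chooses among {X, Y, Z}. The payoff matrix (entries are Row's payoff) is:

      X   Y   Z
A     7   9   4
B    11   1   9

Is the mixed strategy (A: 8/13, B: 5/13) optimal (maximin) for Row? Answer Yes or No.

Yes

Against X this mix gives (8/13)·7 + (5/13)·11 = 111/13.
Against Y this mix gives (8/13)·9 + (5/13)·1 = 77/13.
Against Z this mix gives (8/13)·4 + (5/13)·9 = 77/13.
All of Column's active replies (Y, Z) yield 77/13, and no column does worse for Row. The mix makes Column indifferent and guarantees 77/13, so it is optimal.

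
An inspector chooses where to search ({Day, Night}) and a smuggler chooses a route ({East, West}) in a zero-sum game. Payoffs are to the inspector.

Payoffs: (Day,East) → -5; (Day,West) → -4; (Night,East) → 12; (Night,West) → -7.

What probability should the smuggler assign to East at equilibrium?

3/20

Row minima: Day → -5, Night → -7; maximin = -5.
Column maxima: East → 12, West → -4; minimax = -4.
-5 ≠ -4, so there is no saddle point; optimal play is mixed.
Let the inspector play Day with probability p. Expected payoff against East: (-5)p + 12(1−p) = −17p + 12; against West: (-4)p + (-7)(1−p) = 3p − 7.
Setting these equal: −17p + 12 = 3p − 7 ⇒ −20p = -19 ⇒ p = 19/20, and the value is (-17)·(19/20) + 12 = -83/20.
For the smuggler: with q = P(East), equating Day's and Night's payoffs gives −q − 4 = 19q − 7 ⇒ q = 3/20.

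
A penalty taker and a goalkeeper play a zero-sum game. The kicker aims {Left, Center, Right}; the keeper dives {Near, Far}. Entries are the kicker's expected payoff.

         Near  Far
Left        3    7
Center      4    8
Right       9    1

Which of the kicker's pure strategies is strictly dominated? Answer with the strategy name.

Left

Center gives a strictly higher payoff than Left against every column: 4 > 3, 8 > 7.
So Left is strictly dominated and the kicker never plays it.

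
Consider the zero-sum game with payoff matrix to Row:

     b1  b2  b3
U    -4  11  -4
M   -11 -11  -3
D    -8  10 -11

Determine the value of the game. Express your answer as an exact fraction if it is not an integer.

Row minima: U → -4, M → -11, D → -11; maximin = -4.
Column maxima: b1 → -4, b2 → 11, b3 → -3; minimax = -4.
Since maximin = minimax = -4, there is a saddle point and the value is -4.

-4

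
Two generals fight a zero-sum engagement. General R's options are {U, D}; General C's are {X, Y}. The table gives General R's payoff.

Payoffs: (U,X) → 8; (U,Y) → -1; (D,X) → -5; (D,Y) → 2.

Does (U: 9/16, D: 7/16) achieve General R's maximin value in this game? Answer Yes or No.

Against X this mix gives (9/16)·8 + (7/16)·(-5) = 37/16.
Against Y this mix gives (9/16)·(-1) + (7/16)·2 = 5/16.
General C will play Y, holding General R to 5/16. Shifting weight toward the row that does better against Y would raise this floor (the equalizing mix achieves 11/16 against both Y and X), so the proposed strategy is not optimal.

No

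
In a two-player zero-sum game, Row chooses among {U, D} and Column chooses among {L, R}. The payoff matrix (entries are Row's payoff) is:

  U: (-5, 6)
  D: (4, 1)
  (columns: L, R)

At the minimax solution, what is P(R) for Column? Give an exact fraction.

Row minima: U → -5, D → 1; maximin = 1.
Column maxima: L → 4, R → 6; minimax = 4.
1 ≠ 4, so there is no saddle point; optimal play is mixed.
Let Row play U with probability p. Expected payoff against L: (-5)p + 4(1−p) = −9p + 4; against R: 6p + 1(1−p) = 5p + 1.
Setting these equal: −9p + 4 = 5p + 1 ⇒ −14p = -3 ⇒ p = 3/14, and the value is (-9)·(3/14) + 4 = 29/14.
For Column: with q = P(L), equating U's and D's payoffs gives −11q + 6 = 3q + 1 ⇒ q = 5/14.

9/14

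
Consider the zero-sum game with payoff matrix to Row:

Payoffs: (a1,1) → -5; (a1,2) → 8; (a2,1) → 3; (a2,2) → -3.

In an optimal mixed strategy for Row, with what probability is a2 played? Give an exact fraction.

13/19

Row minima: a1 → -5, a2 → -3; maximin = -3.
Column maxima: 1 → 3, 2 → 8; minimax = 3.
-3 ≠ 3, so there is no saddle point; optimal play is mixed.
Let Row play a1 with probability p. Expected payoff against 1: (-5)p + 3(1−p) = −8p + 3; against 2: 8p + (-3)(1−p) = 11p − 3.
Setting these equal: −8p + 3 = 11p − 3 ⇒ −19p = -6 ⇒ p = 6/19, and the value is (-8)·(6/19) + 3 = 9/19.
For Column: with q = P(1), equating a1's and a2's payoffs gives −13q + 8 = 6q − 3 ⇒ q = 11/19.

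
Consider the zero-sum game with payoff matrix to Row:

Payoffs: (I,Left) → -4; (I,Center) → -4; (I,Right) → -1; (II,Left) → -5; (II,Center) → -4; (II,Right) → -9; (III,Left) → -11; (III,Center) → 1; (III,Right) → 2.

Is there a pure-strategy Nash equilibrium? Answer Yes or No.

Yes

Row minima: I → -4, II → -9, III → -11; maximin = -4.
Column maxima: Left → -4, Center → 1, Right → 2; minimax = -4.
maximin = minimax = -4, so a saddle point exists.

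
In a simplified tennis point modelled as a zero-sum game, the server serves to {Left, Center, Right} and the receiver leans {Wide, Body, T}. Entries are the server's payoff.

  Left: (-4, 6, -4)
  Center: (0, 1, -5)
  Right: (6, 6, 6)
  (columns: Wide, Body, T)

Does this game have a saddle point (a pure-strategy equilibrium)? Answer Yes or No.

Row minima: Left → -4, Center → -5, Right → 6; maximin = 6.
Column maxima: Wide → 6, Body → 6, T → 6; minimax = 6.
maximin = minimax = 6, so a saddle point exists.

Yes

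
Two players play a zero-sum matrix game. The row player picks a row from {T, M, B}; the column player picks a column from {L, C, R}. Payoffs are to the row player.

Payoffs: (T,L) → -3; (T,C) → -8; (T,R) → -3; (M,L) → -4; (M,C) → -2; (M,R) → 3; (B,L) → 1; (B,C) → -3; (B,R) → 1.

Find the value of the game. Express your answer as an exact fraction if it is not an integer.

-7/3

Row minima: T → -8, M → -4, B → -3; maximin = -3.
Column maxima: L → 1, C → -2, R → 3; minimax = -2.
-3 ≠ -2, so there is no saddle point; optimal play is mixed.
T is strictly dominated by B, so the row player never plays it.
R is strictly dominated by C (it gives the row player strictly more in every row), so the column player never plays it.
On the remaining 2×2 (M, B vs L, C):
Let the row player play M with probability p. Expected payoff against L: (-4)p + 1(1−p) = −5p + 1; against C: (-2)p + (-3)(1−p) = p − 3.
Setting these equal: −5p + 1 = p − 3 ⇒ −6p = -4 ⇒ p = 2/3, and the value is (-5)·(2/3) + 1 = -7/3.
For the column player: with q = P(L), equating M's and B's payoffs gives −2q − 2 = 4q − 3 ⇒ q = 1/6.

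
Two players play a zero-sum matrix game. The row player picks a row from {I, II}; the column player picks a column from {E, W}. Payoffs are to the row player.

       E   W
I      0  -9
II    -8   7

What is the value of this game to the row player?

-3

Row minima: I → -9, II → -8; maximin = -8.
Column maxima: E → 0, W → 7; minimax = 0.
-8 ≠ 0, so there is no saddle point; optimal play is mixed.
Let the row player play I with probability p. Expected payoff against E: 0p + (-8)(1−p) = 8p − 8; against W: (-9)p + 7(1−p) = −16p + 7.
Setting these equal: 8p − 8 = −16p + 7 ⇒ 24p = 15 ⇒ p = 5/8, and the value is (8)·(5/8) − 8 = -3.
For the column player: with q = P(E), equating I's and II's payoffs gives 9q − 9 = −15q + 7 ⇒ q = 2/3.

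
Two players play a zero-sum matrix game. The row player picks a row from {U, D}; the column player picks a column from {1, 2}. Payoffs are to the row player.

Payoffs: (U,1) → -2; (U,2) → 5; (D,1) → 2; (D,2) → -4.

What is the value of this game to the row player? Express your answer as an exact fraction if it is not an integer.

2/13

Row minima: U → -2, D → -4; maximin = -2.
Column maxima: 1 → 2, 2 → 5; minimax = 2.
-2 ≠ 2, so there is no saddle point; optimal play is mixed.
Let the row player play U with probability p. Expected payoff against 1: (-2)p + 2(1−p) = −4p + 2; against 2: 5p + (-4)(1−p) = 9p − 4.
Setting these equal: −4p + 2 = 9p − 4 ⇒ −13p = -6 ⇒ p = 6/13, and the value is (-4)·(6/13) + 2 = 2/13.
For the column player: with q = P(1), equating U's and D's payoffs gives −7q + 5 = 6q − 4 ⇒ q = 9/13.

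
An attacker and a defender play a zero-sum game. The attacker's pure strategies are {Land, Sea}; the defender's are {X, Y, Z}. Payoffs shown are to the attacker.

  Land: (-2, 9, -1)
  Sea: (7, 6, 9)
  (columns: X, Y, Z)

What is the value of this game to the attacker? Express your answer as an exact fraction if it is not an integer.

25/4

Row minima: Land → -2, Sea → 6; maximin = 6.
Column maxima: X → 7, Y → 9, Z → 9; minimax = 7.
6 ≠ 7, so there is no saddle point; optimal play is mixed.
Z is strictly dominated by X (it gives the attacker strictly more in every row), so the defender never plays it.
On the remaining 2×2 (Land, Sea vs X, Y):
Let the attacker play Land with probability p. Expected payoff against X: (-2)p + 7(1−p) = −9p + 7; against Y: 9p + 6(1−p) = 3p + 6.
Setting these equal: −9p + 7 = 3p + 6 ⇒ −12p = -1 ⇒ p = 1/12, and the value is (-9)·(1/12) + 7 = 25/4.
For the defender: with q = P(X), equating Land's and Sea's payoffs gives −11q + 9 = q + 6 ⇒ q = 1/4.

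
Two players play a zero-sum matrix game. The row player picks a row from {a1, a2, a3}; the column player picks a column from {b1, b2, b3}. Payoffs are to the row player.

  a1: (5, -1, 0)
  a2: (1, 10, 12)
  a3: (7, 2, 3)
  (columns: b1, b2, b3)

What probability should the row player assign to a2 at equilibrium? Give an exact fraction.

Row minima: a1 → -1, a2 → 1, a3 → 2; maximin = 2.
Column maxima: b1 → 7, b2 → 10, b3 → 12; minimax = 7.
2 ≠ 7, so there is no saddle point; optimal play is mixed.
a1 is strictly dominated by a3, so the row player never plays it.
b3 is strictly dominated by b2 (it gives the row player strictly more in every row), so the column player never plays it.
On the remaining 2×2 (a2, a3 vs b1, b2):
Let the row player play a2 with probability p. Expected payoff against b1: 1p + 7(1−p) = −6p + 7; against b2: 10p + 2(1−p) = 8p + 2.
Setting these equal: −6p + 7 = 8p + 2 ⇒ −14p = -5 ⇒ p = 5/14, and the value is (-6)·(5/14) + 7 = 34/7.
For the column player: with q = P(b1), equating a2's and a3's payoffs gives −9q + 10 = 5q + 2 ⇒ q = 4/7.

5/14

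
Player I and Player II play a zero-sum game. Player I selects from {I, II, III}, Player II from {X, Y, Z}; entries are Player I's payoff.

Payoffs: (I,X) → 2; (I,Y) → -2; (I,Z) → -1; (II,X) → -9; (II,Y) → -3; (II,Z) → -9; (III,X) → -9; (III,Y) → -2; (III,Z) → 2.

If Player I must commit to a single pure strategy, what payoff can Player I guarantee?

Row minima: I → -2, II → -9, III → -9.
The best of these is -2.

-2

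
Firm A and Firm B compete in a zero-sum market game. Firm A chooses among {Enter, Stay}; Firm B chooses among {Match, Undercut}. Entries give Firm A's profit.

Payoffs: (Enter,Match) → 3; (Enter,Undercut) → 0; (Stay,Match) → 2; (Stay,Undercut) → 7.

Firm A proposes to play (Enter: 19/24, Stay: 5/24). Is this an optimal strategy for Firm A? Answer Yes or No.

No

Against Match this mix gives (19/24)·3 + (5/24)·2 = 67/24.
Against Undercut this mix gives (19/24)·0 + (5/24)·7 = 35/24.
Firm B will play Undercut, holding Firm A to 35/24. Shifting weight toward the row that does better against Undercut would raise this floor (the equalizing mix achieves 21/8 against both Undercut and Match), so the proposed strategy is not optimal.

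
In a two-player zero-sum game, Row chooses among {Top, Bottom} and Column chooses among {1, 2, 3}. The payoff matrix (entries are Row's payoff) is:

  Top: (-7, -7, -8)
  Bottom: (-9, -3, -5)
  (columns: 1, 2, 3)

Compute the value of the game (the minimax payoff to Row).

-37/5

Row minima: Top → -8, Bottom → -9; maximin = -8.
Column maxima: 1 → -7, 2 → -3, 3 → -5; minimax = -7.
-8 ≠ -7, so there is no saddle point; optimal play is mixed.
2 is strictly dominated by 3 (it gives Row strictly more in every row), so Column never plays it.
On the remaining 2×2 (Top, Bottom vs 1, 3):
Let Row play Top with probability p. Expected payoff against 1: (-7)p + (-9)(1−p) = 2p − 9; against 3: (-8)p + (-5)(1−p) = −3p − 5.
Setting these equal: 2p − 9 = −3p − 5 ⇒ 5p = 4 ⇒ p = 4/5, and the value is (2)·(4/5) − 9 = -37/5.
For Column: with q = P(1), equating Top's and Bottom's payoffs gives q − 8 = −4q − 5 ⇒ q = 3/5.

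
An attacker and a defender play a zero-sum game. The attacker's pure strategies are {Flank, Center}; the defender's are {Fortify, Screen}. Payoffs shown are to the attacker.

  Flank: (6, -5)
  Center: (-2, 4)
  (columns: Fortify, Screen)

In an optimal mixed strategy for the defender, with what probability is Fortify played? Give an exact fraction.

9/17

Row minima: Flank → -5, Center → -2; maximin = -2.
Column maxima: Fortify → 6, Screen → 4; minimax = 4.
-2 ≠ 4, so there is no saddle point; optimal play is mixed.
Let the attacker play Flank with probability p. Expected payoff against Fortify: 6p + (-2)(1−p) = 8p − 2; against Screen: (-5)p + 4(1−p) = −9p + 4.
Setting these equal: 8p − 2 = −9p + 4 ⇒ 17p = 6 ⇒ p = 6/17, and the value is (8)·(6/17) − 2 = 14/17.
For the defender: with q = P(Fortify), equating Flank's and Center's payoffs gives 11q − 5 = −6q + 4 ⇒ q = 9/17.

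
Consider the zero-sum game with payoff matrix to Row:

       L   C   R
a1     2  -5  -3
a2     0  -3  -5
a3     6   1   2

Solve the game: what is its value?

1

Row minima: a1 → -5, a2 → -5, a3 → 1; maximin = 1.
Column maxima: L → 6, C → 1, R → 2; minimax = 1.
Since maximin = minimax = 1, there is a saddle point and the value is 1.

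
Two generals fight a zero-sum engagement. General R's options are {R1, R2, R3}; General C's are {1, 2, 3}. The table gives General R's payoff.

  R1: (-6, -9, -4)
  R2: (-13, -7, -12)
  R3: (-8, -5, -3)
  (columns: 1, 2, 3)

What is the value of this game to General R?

Row minima: R1 → -9, R2 → -13, R3 → -8; maximin = -8.
Column maxima: 1 → -6, 2 → -5, 3 → -3; minimax = -6.
-8 ≠ -6, so there is no saddle point; optimal play is mixed.
R2 is strictly dominated by R3, so General R never plays it.
3 is strictly dominated by 1 (it gives General R strictly more in every row), so General C never plays it.
On the remaining 2×2 (R1, R3 vs 1, 2):
Let General R play R1 with probability p. Expected payoff against 1: (-6)p + (-8)(1−p) = 2p − 8; against 2: (-9)p + (-5)(1−p) = −4p − 5.
Setting these equal: 2p − 8 = −4p − 5 ⇒ 6p = 3 ⇒ p = 1/2, and the value is (2)·(1/2) − 8 = -7.
For General C: with q = P(1), equating R1's and R3's payoffs gives 3q − 9 = −3q − 5 ⇒ q = 2/3.

-7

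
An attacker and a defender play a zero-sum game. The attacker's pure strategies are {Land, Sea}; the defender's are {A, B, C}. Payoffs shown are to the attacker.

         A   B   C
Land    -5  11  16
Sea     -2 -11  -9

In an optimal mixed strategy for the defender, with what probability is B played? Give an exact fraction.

Row minima: Land → -5, Sea → -11; maximin = -5.
Column maxima: A → -2, B → 11, C → 16; minimax = -2.
-5 ≠ -2, so there is no saddle point; optimal play is mixed.
C is strictly dominated by B (it gives the attacker strictly more in every row), so the defender never plays it.
On the remaining 2×2 (Land, Sea vs A, B):
Let the attacker play Land with probability p. Expected payoff against A: (-5)p + (-2)(1−p) = −3p − 2; against B: 11p + (-11)(1−p) = 22p − 11.
Setting these equal: −3p − 2 = 22p − 11 ⇒ −25p = -9 ⇒ p = 9/25, and the value is (-3)·(9/25) − 2 = -77/25.
For the defender: with q = P(A), equating Land's and Sea's payoffs gives −16q + 11 = 9q − 11 ⇒ q = 22/25.

3/25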